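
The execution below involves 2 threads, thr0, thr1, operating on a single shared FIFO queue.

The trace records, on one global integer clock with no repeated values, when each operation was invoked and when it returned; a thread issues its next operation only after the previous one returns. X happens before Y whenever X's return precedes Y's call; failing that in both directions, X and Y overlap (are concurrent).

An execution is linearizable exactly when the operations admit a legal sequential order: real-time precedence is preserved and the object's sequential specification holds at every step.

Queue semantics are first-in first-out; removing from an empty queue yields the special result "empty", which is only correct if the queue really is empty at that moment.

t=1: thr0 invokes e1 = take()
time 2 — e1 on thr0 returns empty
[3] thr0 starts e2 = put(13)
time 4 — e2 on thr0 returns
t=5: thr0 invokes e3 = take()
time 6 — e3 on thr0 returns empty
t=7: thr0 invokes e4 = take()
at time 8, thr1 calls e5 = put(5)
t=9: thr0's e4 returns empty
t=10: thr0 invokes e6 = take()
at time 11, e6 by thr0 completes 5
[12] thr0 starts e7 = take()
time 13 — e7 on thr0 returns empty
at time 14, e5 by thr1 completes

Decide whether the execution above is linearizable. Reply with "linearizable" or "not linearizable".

already the first 6 events (up to e3's response at time 6) admit no linearization; the first 5 still do
one real-time candidate order over the 3 completed operations — the FIFO queue replay rejects it
take e1, e2, e3: step 3 already fails, because e3 take() → empty cannot occur there

not linearizable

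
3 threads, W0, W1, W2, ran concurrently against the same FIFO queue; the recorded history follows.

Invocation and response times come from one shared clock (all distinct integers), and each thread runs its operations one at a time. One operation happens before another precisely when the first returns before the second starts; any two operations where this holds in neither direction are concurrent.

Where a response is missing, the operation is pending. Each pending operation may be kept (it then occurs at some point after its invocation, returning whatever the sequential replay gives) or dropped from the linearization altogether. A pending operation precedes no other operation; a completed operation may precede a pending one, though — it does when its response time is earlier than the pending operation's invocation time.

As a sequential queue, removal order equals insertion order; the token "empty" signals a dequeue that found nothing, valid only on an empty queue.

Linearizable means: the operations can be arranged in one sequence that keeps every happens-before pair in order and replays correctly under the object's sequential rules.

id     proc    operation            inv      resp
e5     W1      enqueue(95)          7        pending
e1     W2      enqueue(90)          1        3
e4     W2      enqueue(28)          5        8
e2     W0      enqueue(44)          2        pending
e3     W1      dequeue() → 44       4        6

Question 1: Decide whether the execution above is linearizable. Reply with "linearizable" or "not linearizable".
linearizable

a witness: e2, e1, e3, e4
after step 1 (e2 enqueue(44) (pending, included)): queue <44>
after step 2 (e1 enqueue(90)): queue <44,90>
after step 3 (e3 dequeue() → 44): queue <90>
after step 4 (e4 enqueue(28)): queue <90,28>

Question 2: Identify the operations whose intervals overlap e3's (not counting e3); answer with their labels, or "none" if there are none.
e2, e4

concurrent with e3 ([4,6]): every op whose interval crosses 4..6
e1 [1,3]: before
e2 [2,…): concurrent
e4 [5,8]: concurrent
e5 [7,…): after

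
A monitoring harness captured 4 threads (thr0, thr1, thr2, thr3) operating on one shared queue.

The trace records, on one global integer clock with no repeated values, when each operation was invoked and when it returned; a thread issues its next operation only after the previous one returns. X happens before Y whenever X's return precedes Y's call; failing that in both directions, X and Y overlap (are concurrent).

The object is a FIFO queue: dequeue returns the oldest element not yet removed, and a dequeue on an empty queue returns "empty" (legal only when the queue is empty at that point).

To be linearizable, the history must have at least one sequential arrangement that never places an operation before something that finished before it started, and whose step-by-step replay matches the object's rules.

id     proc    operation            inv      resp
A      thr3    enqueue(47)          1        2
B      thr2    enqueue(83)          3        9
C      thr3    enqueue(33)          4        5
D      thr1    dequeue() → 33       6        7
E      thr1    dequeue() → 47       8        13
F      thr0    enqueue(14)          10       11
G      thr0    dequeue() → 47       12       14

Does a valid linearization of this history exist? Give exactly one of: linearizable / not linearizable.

prefix check: 1..6 passes, 1..7 fails once D's time-7 response joins
exhaustive check: the 3 completed queue ops admit one real-time order; illegal
every completion of the 1 pending operation (B) was checked; none linearizes
take A, C, D (pending dropped): step 3 already fails, because D dequeue() → 33 cannot occur there

not linearizable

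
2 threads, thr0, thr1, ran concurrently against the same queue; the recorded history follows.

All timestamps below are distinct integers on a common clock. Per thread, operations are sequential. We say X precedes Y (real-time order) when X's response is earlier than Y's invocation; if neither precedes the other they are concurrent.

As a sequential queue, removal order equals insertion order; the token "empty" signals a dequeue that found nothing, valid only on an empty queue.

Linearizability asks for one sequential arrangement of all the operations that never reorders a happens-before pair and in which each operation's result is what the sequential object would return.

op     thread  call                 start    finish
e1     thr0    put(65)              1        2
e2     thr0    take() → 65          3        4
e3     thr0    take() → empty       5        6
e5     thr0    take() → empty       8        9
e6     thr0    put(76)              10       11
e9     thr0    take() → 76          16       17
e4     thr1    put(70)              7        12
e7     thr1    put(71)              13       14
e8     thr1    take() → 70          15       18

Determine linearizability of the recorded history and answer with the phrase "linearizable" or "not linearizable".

linearizable

a witness: e1, e2, e3, e5, e4, e6, e7, e8, e9
step 1: e1 put(65) — queue <65>
step 2: e2 take() → 65 — queue <>
step 3: e3 take() → empty — queue <>
step 4: e5 take() → empty — queue <>
step 5: e4 put(70) — queue <70>
step 6: e6 put(76) — queue <70,76>
step 7: e7 put(71) — queue <70,76,71>
step 8: e8 take() → 70 — queue <76,71>
step 9: e9 take() → 76 — queue <71>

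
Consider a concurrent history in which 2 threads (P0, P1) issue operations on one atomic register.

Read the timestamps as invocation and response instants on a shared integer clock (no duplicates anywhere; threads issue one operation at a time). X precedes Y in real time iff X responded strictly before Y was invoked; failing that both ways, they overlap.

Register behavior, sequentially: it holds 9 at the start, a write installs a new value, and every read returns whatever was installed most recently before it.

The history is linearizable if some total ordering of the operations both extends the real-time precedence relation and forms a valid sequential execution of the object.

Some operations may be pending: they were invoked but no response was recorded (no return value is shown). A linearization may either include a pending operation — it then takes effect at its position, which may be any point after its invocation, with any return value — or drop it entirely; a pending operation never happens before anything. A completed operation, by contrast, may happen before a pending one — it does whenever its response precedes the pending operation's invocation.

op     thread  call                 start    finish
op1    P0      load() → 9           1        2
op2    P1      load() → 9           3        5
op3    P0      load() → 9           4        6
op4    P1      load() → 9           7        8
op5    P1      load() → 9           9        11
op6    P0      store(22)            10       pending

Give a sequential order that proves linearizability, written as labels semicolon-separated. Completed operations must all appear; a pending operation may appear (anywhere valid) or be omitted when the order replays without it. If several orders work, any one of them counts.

op1; op2; op3; op4; op5

after step 1 (op1 load() → 9): value 9
after step 2 (op2 load() → 9): value 9
after step 3 (op3 load() → 9): value 9
after step 4 (op4 load() → 9): value 9
after step 5 (op5 load() → 9): value 9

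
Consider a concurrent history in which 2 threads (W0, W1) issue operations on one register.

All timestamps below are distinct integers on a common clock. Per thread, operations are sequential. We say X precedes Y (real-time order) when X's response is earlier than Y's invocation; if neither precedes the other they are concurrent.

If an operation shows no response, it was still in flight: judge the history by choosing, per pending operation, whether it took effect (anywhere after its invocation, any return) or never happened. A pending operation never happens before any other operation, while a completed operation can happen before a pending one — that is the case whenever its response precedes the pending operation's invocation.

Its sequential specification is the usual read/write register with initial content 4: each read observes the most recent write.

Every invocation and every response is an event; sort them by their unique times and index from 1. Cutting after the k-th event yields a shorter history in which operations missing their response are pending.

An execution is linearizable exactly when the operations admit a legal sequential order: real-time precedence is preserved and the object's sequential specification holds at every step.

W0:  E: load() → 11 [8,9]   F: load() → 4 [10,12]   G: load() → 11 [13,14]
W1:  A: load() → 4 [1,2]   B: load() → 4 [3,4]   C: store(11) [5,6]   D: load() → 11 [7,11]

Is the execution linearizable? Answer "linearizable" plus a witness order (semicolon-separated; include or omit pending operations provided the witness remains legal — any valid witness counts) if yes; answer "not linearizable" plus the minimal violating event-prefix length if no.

not linearizable — minimal violating prefix: 12 events

events 1..11 are fine; event 12 — the response of F at time 12 — makes the prefix non-linearizable
all 3 real-time-respecting orders fail — 6 completed register operations, no legal replay
take A, B, C, D, E, F: step 6 already fails, because F load() → 4 cannot occur there
take A, B, C, E, D, F: step 6 already fails, because F load() → 4 cannot occur there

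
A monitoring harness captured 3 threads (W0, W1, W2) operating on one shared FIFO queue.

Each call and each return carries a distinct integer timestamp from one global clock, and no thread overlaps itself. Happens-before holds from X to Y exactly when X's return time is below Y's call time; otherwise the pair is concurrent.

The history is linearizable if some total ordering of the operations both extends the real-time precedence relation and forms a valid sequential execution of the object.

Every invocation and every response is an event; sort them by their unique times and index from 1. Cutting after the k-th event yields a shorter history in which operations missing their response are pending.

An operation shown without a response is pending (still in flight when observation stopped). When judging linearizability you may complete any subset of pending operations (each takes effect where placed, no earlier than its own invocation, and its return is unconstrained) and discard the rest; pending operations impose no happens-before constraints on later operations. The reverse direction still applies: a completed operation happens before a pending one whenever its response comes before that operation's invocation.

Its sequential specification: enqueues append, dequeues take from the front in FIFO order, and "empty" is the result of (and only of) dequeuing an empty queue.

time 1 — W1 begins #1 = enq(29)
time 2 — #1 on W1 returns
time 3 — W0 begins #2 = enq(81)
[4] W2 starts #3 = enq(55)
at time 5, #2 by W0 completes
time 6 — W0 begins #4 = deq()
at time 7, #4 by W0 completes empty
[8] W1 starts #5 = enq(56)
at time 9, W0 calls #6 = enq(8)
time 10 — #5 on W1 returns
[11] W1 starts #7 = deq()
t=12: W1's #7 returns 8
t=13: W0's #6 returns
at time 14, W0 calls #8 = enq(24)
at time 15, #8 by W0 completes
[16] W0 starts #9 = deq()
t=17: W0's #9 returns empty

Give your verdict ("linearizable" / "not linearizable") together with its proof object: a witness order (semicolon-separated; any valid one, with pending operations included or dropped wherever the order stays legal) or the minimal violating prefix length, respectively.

prefix check: 1..6 passes, 1..7 fails once #4's time-7 response joins
a single order respects real time; the 3 completed FIFO queue operations fail replay along it
every completion of the 1 pending operation (#3) was checked; none linearizes
sample order #1, #2, #4 (pending dropped) stalls at step 3 — #4 deq() → empty has no legal effect

not linearizable — minimal violating prefix: 7 events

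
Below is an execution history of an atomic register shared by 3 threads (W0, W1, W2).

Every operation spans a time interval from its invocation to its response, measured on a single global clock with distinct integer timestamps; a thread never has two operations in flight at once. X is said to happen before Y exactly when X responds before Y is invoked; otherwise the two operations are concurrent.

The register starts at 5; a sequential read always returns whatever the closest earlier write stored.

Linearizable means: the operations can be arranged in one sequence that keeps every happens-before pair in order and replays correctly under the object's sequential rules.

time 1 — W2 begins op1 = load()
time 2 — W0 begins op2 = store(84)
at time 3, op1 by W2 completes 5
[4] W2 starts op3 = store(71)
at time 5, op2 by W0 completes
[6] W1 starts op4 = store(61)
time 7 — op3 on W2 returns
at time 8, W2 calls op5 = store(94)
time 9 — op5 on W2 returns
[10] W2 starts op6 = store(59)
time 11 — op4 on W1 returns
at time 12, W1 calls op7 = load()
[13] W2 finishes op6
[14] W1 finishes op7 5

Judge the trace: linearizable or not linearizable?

not linearizable

events 1..13 are fine; event 14 — the response of op7 at time 14 — makes the prefix non-linearizable
every one of the 19 real-time-consistent orders over 7 completed atomic register ops fails the sequential spec
for example op1, op2, op3, op4, op5, op6, op7 fails at step 7: op7 load() → 5 is not legal there
for example op1, op2, op3, op4, op5, op7, op6 fails at step 6: op7 load() → 5 is not legal there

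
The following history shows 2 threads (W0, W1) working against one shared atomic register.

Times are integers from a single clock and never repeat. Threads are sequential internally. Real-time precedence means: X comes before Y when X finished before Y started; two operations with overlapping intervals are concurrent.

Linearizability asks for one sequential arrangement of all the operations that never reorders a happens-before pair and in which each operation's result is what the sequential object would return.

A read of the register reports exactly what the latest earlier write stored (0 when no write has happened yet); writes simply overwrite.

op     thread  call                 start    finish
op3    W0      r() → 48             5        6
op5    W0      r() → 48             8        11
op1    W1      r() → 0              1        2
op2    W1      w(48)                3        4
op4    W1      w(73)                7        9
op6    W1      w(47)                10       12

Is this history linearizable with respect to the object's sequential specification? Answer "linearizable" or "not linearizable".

witness order: op1, op2, op3, op5, op4, op6
step 1: op1 r() → 0 — value 0
step 2: op2 w(48) — value 48
step 3: op3 r() → 48 — value 48
step 4: op5 r() → 48 — value 48
step 5: op4 w(73) — value 73
step 6: op6 w(47) — value 47

linearizable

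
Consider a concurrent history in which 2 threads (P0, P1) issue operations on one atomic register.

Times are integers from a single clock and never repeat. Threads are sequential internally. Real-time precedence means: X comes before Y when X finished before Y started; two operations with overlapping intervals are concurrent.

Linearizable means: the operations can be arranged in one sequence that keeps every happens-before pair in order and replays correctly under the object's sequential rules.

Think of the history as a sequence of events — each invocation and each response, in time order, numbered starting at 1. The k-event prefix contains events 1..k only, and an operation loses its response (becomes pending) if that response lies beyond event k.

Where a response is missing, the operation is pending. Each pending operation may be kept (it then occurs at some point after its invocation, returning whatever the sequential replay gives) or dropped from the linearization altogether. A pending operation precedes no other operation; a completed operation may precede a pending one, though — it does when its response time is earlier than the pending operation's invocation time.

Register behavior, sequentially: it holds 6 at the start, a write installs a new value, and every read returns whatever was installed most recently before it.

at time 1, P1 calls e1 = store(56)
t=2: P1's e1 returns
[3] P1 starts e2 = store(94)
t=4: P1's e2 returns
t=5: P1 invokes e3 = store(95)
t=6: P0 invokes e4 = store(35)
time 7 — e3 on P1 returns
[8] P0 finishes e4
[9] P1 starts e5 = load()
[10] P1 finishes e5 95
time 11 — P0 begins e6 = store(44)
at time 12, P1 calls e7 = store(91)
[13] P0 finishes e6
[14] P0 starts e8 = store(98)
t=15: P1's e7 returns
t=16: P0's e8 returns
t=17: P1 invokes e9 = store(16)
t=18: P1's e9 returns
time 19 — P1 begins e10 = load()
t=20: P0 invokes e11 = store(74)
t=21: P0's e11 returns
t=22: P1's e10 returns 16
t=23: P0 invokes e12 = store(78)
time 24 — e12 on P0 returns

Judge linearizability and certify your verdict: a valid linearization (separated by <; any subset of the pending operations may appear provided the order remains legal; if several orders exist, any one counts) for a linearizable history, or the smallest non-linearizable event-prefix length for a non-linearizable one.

linearizable — witness: e1 < e2 < e4 < e3 < e5 < e6 < e7 < e8 < e9 < e10 < e11 < e12

step 1: e1 store(56) — value 56
step 2: e2 store(94) — value 94
step 3: e4 store(35) — value 35
step 4: e3 store(95) — value 95
step 5: e5 load() → 95 — value 95
step 6: e6 store(44) — value 44
step 7: e7 store(91) — value 91
step 8: e8 store(98) — value 98
step 9: e9 store(16) — value 16
step 10: e10 load() → 16 — value 16
step 11: e11 store(74) — value 74
step 12: e12 store(78) — value 78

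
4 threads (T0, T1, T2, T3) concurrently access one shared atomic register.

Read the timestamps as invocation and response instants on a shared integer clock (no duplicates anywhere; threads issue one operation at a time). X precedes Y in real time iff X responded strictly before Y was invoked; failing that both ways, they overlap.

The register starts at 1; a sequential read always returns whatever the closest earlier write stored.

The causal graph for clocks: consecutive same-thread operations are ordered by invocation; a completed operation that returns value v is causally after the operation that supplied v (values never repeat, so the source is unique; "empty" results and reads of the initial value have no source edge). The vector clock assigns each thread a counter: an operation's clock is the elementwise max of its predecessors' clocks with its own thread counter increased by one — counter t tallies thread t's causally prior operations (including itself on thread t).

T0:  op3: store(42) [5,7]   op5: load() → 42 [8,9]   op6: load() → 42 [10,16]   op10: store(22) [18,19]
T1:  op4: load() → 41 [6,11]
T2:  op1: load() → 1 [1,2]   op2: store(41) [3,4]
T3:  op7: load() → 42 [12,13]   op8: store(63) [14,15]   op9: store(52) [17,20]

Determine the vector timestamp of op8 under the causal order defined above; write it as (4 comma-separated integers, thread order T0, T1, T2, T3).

root op op1, invoked 1: fresh clock plus T2's own tick → (0, 0, 1, 0)
root op op3, invoked 5: fresh clock plus T0's own tick → (1, 0, 0, 0)
op2 (invocation 3): componentwise max over VC(op1)=(0, 0, 1, 0), +1 at T2, giving (0, 0, 2, 0)
op7 (invocation 12): componentwise max over VC(op3)=(1, 0, 0, 0), +1 at T3, giving (1, 0, 0, 1)
op5 (invocation 8): componentwise max over VC(op3)=(1, 0, 0, 0), +1 at T0, giving (2, 0, 0, 0)
op4 (invocation 6): componentwise max over VC(op2)=(0, 0, 2, 0), +1 at T1, giving (0, 1, 2, 0)
op8 (invocation 14): componentwise max over VC(op7)=(1, 0, 0, 1), +1 at T3, giving (1, 0, 0, 2)
op6 (invocation 10): componentwise max over VC(op3)=(1, 0, 0, 0), VC(op5)=(2, 0, 0, 0), +1 at T0, giving (3, 0, 0, 0)
op9 (invocation 17): componentwise max over VC(op8)=(1, 0, 0, 2), +1 at T3, giving (1, 0, 0, 3)
op10 (invocation 18): componentwise max over VC(op6)=(3, 0, 0, 0), +1 at T0, giving (4, 0, 0, 0)
target: VC(op8) = (1, 0, 0, 2)

(1, 0, 0, 2)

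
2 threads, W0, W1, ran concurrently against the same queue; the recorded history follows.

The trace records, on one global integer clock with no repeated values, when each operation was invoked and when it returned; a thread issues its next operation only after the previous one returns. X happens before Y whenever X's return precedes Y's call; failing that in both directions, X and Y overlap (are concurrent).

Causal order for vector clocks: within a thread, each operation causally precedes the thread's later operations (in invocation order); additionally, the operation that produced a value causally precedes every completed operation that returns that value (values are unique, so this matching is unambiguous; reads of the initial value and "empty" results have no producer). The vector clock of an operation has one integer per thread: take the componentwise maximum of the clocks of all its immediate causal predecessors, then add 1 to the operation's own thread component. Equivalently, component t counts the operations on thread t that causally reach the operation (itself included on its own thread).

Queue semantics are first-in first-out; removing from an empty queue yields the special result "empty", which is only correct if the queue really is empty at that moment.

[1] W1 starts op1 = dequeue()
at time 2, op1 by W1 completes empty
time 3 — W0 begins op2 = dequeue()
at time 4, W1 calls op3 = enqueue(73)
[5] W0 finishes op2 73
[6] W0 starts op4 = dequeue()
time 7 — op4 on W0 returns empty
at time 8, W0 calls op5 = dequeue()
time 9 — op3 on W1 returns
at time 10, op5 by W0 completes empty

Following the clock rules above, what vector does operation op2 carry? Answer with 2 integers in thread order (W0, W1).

root op op1, invoked 1: fresh clock plus W1's own tick → (0, 1)
invoked at 4, op3 merges VC(op1)=(0, 1) and bumps W1's slot → (0, 2)
invoked at 3, op2 merges VC(op3)=(0, 2) and bumps W0's slot → (1, 2)
invoked at 6, op4 merges VC(op2)=(1, 2) and bumps W0's slot → (2, 2)
invoked at 8, op5 merges VC(op4)=(2, 2) and bumps W0's slot → (3, 2)
target: VC(op2) = (1, 2)

(1, 2)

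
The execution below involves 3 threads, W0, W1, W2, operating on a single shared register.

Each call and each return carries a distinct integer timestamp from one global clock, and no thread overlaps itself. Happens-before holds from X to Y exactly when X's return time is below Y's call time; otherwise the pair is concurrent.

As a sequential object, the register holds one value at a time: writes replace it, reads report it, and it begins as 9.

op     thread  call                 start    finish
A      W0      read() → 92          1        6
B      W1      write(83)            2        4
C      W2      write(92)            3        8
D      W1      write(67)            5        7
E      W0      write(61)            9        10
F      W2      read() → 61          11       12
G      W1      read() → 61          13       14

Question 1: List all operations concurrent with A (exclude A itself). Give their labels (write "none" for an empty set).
B, C, D

A runs from 1 to 6; window-overlapping ops are concurrent
B [2,4]: concurrent
C [3,8]: concurrent
D [5,7]: concurrent
E [9,10]: after
F [11,12]: after
G [13,14]: after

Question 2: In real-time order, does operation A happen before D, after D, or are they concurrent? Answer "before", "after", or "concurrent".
concurrent

A spans [1,6], D spans [5,7]
the intervals overlap in both directions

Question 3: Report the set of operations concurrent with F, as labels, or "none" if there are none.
none

concurrent with F ([11,12]): every op whose interval crosses 11..12
A [1,6]: before
B [2,4]: before
C [3,8]: before
D [5,7]: before
E [9,10]: before
G [13,14]: after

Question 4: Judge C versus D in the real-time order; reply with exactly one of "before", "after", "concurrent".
concurrent

C spans [3,8], D spans [5,7]
the intervals overlap in both directions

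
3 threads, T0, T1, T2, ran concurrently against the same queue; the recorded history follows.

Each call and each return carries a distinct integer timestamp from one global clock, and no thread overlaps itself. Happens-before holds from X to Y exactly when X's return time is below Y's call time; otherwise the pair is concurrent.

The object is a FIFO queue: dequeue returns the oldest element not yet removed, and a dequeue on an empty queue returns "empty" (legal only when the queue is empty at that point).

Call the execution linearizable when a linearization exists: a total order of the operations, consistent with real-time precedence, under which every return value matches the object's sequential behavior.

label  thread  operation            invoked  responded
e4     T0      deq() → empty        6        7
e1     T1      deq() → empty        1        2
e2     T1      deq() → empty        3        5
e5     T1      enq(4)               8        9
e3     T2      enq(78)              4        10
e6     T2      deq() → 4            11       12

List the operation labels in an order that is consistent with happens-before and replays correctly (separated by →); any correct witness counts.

e1 → e2 → e4 → e5 → e3 → e6

step 1: e1 deq() → empty — queue <>
step 2: e2 deq() → empty — queue <>
step 3: e4 deq() → empty — queue <>
step 4: e5 enq(4) — queue <4>
step 5: e3 enq(78) — queue <4,78>
step 6: e6 deq() → 4 — queue <78>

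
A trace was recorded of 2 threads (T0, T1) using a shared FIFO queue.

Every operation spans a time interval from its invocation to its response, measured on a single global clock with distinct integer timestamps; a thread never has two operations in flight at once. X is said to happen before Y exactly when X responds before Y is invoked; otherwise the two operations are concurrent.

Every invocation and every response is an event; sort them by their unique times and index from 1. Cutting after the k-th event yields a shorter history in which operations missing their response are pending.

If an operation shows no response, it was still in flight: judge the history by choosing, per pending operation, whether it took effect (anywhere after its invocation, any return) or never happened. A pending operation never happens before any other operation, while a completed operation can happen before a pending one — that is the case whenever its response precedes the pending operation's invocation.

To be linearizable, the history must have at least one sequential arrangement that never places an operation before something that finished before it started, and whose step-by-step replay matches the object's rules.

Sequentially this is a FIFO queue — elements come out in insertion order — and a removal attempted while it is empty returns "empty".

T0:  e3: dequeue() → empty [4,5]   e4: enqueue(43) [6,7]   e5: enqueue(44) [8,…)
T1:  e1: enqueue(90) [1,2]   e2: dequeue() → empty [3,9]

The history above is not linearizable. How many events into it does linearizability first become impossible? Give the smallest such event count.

9

one valid order for events 1..8 is e1, e2, e3, e4:
1. e1 enqueue(90), leaving queue <90>
2. e2 dequeue() (pending, included), leaving queue <>
3. e3 dequeue() → empty, leaving queue <>
4. e4 enqueue(43), leaving queue <43>
adding event 9 (e2 responds at 9) leaves no legal real-time order
no completion choice of the 1 pending operation (e5) rescues it — every subset was tried
e.g. e1, e2, e3, e4 (pending dropped): illegal at step 2, since e2 dequeue() → empty cannot apply there
e.g. e1, e3, e2, e4 (pending dropped): illegal at step 2, since e3 dequeue() → empty cannot apply there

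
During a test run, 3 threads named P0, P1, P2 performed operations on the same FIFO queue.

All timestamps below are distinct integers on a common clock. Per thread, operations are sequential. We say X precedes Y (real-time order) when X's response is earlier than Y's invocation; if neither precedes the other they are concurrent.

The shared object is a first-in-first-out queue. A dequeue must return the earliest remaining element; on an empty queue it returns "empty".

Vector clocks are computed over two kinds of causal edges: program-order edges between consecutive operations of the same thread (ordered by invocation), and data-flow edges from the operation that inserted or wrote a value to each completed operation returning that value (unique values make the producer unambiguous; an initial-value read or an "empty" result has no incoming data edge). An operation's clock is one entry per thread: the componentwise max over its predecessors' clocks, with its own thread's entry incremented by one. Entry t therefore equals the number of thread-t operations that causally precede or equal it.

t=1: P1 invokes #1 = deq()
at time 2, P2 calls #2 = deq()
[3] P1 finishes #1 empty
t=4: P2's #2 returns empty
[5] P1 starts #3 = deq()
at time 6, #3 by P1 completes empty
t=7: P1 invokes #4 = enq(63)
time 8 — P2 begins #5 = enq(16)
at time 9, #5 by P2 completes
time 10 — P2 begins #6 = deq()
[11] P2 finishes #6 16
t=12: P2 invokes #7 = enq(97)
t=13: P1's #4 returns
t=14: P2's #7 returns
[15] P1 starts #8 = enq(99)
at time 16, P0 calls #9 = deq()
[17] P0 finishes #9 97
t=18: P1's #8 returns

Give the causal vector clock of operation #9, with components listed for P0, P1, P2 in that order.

(1, 0, 4)

#2, invoked 2, has no incoming edges; only P2's bump applies → (0, 0, 1)
#1, invoked 1, has no incoming edges; only P1's bump applies → (0, 1, 0)
invoked at 8, #5 merges VC(#2)=(0, 0, 1) and bumps P2's slot → (0, 0, 2)
invoked at 5, #3 merges VC(#1)=(0, 1, 0) and bumps P1's slot → (0, 2, 0)
invoked at 10, #6 merges VC(#5)=(0, 0, 2) and bumps P2's slot → (0, 0, 3)
invoked at 7, #4 merges VC(#3)=(0, 2, 0) and bumps P1's slot → (0, 3, 0)
invoked at 12, #7 merges VC(#6)=(0, 0, 3) and bumps P2's slot → (0, 0, 4)
invoked at 15, #8 merges VC(#4)=(0, 3, 0) and bumps P1's slot → (0, 4, 0)
invoked at 16, #9 merges VC(#7)=(0, 0, 4) and bumps P0's slot → (1, 0, 4)
target: VC(#9) = (1, 0, 4)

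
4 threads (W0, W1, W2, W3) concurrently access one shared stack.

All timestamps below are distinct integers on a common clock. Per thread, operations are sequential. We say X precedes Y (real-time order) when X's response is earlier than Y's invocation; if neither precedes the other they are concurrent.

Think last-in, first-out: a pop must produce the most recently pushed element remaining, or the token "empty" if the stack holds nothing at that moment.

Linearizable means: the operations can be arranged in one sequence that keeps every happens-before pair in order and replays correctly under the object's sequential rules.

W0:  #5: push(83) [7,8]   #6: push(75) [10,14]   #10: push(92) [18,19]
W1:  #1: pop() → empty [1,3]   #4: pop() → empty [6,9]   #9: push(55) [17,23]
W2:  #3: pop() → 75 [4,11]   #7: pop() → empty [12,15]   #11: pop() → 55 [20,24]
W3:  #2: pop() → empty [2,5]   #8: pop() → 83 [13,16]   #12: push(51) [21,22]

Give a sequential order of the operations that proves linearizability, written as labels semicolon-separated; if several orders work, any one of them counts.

step 1: #1 pop() → empty — stack <>
step 2: #2 pop() → empty — stack <>
step 3: #4 pop() → empty — stack <>
step 4: #5 push(83) — stack <83>
step 5: #6 push(75) — stack <83,75>
step 6: #3 pop() → 75 — stack <83>
step 7: #8 pop() → 83 — stack <>
step 8: #7 pop() → empty — stack <>
step 9: #10 push(92) — stack <92>
step 10: #9 push(55) — stack <92,55>
step 11: #11 pop() → 55 — stack <92>
step 12: #12 push(51) — stack <92,51>

#1; #2; #4; #5; #6; #3; #8; #7; #10; #9; #11; #12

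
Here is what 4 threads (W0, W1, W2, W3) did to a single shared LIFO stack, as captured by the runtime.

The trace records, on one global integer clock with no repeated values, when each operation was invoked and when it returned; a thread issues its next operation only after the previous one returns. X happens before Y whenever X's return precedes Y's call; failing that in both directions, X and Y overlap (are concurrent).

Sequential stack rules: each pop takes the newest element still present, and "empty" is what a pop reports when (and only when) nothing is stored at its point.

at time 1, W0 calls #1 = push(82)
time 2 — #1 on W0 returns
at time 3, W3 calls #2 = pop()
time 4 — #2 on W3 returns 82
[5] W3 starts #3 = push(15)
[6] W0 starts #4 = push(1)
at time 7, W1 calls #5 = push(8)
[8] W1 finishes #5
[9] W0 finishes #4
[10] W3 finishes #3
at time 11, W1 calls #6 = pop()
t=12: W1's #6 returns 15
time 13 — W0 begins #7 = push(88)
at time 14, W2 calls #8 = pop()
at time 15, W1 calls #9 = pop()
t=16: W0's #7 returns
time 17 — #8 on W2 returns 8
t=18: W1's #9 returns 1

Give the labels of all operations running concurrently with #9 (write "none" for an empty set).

#9 spans [15,18]; an op avoiding the whole window 15..18 is ordered, any other is concurrent
#1 [1,2]: before
#2 [3,4]: before
#3 [5,10]: before
#4 [6,9]: before
#5 [7,8]: before
#6 [11,12]: before
#7 [13,16]: concurrent
#8 [14,17]: concurrent

#7, #8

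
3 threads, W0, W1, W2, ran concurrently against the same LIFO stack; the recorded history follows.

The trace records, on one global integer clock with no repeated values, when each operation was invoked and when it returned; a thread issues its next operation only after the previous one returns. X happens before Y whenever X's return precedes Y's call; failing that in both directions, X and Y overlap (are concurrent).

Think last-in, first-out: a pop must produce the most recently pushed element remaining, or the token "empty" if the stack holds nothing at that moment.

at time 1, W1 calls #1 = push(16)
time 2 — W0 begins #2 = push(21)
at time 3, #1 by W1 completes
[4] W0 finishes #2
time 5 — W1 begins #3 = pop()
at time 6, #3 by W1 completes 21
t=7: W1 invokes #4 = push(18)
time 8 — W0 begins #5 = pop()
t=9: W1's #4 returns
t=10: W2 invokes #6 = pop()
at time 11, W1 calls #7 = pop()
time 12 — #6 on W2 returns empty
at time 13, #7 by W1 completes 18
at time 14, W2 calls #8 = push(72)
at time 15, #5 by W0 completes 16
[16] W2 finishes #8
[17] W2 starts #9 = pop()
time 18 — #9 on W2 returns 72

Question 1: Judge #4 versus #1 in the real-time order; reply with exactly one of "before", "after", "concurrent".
Answer: after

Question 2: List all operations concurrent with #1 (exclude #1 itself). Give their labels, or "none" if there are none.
Answer: #2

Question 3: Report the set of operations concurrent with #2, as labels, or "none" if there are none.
Answer: #1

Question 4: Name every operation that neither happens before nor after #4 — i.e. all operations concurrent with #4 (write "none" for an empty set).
Answer: #5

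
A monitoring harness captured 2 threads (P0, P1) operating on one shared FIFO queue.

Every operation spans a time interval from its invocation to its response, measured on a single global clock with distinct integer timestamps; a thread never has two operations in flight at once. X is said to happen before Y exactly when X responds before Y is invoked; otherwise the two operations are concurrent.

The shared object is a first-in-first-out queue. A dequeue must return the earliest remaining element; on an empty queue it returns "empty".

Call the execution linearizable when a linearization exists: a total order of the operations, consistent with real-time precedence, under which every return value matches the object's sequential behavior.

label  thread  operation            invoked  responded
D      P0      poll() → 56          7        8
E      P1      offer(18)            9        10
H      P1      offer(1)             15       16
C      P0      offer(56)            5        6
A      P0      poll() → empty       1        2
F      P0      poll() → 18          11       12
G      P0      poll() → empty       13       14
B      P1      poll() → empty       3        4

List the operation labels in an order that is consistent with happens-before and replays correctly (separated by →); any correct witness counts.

after step 1 (A poll() → empty): queue <>
after step 2 (B poll() → empty): queue <>
after step 3 (C offer(56)): queue <56>
after step 4 (D poll() → 56): queue <>
after step 5 (E offer(18)): queue <18>
after step 6 (F poll() → 18): queue <>
after step 7 (G poll() → empty): queue <>
after step 8 (H offer(1)): queue <1>

A → B → C → D → E → F → G → H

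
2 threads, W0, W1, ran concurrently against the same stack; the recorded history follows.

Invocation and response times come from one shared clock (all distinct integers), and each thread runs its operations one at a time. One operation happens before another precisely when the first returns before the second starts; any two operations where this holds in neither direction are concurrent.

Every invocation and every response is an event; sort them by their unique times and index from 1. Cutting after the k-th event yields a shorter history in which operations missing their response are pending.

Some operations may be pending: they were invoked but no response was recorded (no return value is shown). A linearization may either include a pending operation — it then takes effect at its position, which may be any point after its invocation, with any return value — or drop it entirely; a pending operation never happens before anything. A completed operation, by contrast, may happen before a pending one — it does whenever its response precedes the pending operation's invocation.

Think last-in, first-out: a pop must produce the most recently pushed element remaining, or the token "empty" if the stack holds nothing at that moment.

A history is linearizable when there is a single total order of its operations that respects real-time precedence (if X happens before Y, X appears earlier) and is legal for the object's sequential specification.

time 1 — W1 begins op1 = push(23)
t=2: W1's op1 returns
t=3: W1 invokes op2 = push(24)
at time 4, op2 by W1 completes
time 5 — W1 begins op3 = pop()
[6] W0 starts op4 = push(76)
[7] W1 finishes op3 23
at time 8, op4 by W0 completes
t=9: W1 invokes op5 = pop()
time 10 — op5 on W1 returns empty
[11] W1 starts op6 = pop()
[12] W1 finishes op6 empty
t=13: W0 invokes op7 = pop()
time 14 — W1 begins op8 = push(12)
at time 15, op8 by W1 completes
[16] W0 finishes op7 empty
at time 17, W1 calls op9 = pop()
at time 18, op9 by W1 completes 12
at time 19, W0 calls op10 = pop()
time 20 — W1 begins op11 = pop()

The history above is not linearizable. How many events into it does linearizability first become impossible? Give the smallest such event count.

7

events 1..6 are still linearizable — one witness is op1, op2:
1. op1 push(23), leaving stack <23>
2. op2 push(24), leaving stack <23,24>
with event 7 included (op3 responding at time 7), all real-time-consistent orders fail
include/drop combinations of the 1 pending operation (op4) were all tried; none helps
for example op1, op2, op3 (pending dropped) fails at step 3: op3 pop() → 23 is not legal there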